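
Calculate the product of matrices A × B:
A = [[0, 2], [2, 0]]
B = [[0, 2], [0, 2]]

Matrix multiplication:
C[0][0] = 0×0 + 2×0 = 0
C[0][1] = 0×2 + 2×2 = 4
C[1][0] = 2×0 + 0×0 = 0
C[1][1] = 2×2 + 0×2 = 4
Result: [[0, 4], [0, 4]]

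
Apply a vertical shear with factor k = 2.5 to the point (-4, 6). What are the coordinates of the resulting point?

Shear matrix for vertical shear with factor k = 2.5:
[[1, 0], [2.50, 1]]
Result: (-4, 6) → (-4, -4)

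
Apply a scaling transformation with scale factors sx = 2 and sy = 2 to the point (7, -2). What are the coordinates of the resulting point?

Scaling matrix:
[[2, 0], [0, 2]]
Result: (7 × 2, -2 × 2) = (14, -4)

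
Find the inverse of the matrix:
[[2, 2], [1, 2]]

For [[a,b],[c,d]], inverse = (1/det)·[[d,-b],[-c,a]]
det = (2)(2) - (2)(1) = 4 - 2 = 2
Inverse = (1/2)·[[2, -2], [-1, 2]]
= [[1, -1], [-1/2, 1]]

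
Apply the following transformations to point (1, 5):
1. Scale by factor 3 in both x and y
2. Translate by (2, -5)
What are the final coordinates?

Step 1: Scale (1, 5) by 3 → (3, 15)
Step 2: Translate by (2, -5) → (5, 10)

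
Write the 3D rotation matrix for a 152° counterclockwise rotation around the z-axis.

Rotation matrix for counterclockwise 152° around z-axis:
cos(152°) = -0.8829, sin(152°) = 0.4695
Result: [[-0.8829, -0.4695, 0], [0.4695, -0.8829, 0], [0, 0, 1]]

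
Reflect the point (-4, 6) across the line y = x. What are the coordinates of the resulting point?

Reflection across line y = x: (-4, 6) → (6, -4)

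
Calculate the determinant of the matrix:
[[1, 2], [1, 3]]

For a 2×2 matrix [[a, b], [c, d]], det = ad - bc
det = (1)(3) - (2)(1) = 3 - 2 = 1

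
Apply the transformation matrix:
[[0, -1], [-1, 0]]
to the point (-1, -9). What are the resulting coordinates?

Matrix multiplication:
[[0, -1], [-1, 0]] × [-1, -9]ᵀ
= [(0)(-1) + (-1)(-9), (-1)(-1) + (0)(-9)]ᵀ
= [9, 1]ᵀ
Result: (9, 1)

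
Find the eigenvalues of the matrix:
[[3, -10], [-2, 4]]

Characteristic equation: det(A - λI) = 0
λ² - (trace)λ + (det) = 0
trace = 3 + 4 = 7, det = (3)(4) - (-10)(-2) = -8
λ² - (7)λ + (-8) = 0
λ = (7 ± √((7)² - 4·(-8))) / 2 = (7 ± √81) / 2
Solving: λ = -1, 8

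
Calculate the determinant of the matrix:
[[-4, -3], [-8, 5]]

For a 2×2 matrix [[a, b], [c, d]], det = ad - bc
det = (-4)(5) - (-3)(-8) = -20 - 24 = -44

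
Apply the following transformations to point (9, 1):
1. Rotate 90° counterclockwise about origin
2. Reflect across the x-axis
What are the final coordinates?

Step 1: Rotate 90° → (-1, 9)
Step 2: Reflect across x-axis → (-1, -9)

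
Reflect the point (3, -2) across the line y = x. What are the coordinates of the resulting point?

Reflection across line y = x: (3, -2) → (-2, 3)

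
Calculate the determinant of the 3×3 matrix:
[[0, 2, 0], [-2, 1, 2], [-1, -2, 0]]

Expansion along first row:
det = 0·det([[1,2],[-2,0]]) - 2·det([[-2,2],[-1,0]]) + 0·det([[-2,1],[-1,-2]])
    = 0·(1·0 - 2·-2) - 2·(-2·0 - 2·-1) + 0·(-2·-2 - 1·-1)
    = 0·4 - 2·2 + 0·5
    = 0 + -4 + 0 = -4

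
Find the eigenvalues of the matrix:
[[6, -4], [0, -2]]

Characteristic equation: det(A - λI) = 0
λ² - (trace)λ + (det) = 0
trace = 6 + -2 = 4, det = (6)(-2) - (-4)(0) = -12
λ² - (4)λ + (-12) = 0
λ = (4 ± √((4)² - 4·(-12))) / 2 = (4 ± √64) / 2
Solving: λ = -2, 6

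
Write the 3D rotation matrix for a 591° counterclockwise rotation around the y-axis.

Rotation matrix for counterclockwise 591° around y-axis:
cos(591°) = -0.6293, sin(591°) = -0.7771
Result: [[-0.6293, 0, -0.7771], [0, 1, 0], [0.7771, 0, -0.6293]]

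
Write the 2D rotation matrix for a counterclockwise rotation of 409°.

Rotation matrix formula: [[cos θ, -sin θ], [sin θ, cos θ]]
For θ = 409°:
cos(409°) = 0.6561
sin(409°) = 0.7547
Result: [[0.6561, -0.7547], [0.7547, 0.6561]]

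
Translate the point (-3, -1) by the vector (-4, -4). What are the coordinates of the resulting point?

Translation by (-4, -4) (homogeneous matrix [[1, 0, -4], [0, 1, -4], [0, 0, 1]]):
x' = -3 + -4 = -7
y' = -1 + -4 = -5
Result: (-7, -5)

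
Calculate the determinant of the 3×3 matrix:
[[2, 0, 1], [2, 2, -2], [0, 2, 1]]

Expansion along first row:
det = 2·det([[2,-2],[2,1]]) - 0·det([[2,-2],[0,1]]) + 1·det([[2,2],[0,2]])
    = 2·(2·1 - -2·2) - 0·(2·1 - -2·0) + 1·(2·2 - 2·0)
    = 2·6 - 0·2 + 1·4
    = 12 + 0 + 4 = 16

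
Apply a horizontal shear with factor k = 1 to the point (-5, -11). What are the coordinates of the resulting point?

Shear matrix for horizontal shear with factor k = 1:
[[1, 1], [0, 1]]
Result: (-5, -11) → (-16, -11)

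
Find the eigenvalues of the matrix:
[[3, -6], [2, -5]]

Characteristic equation: det(A - λI) = 0
λ² - (trace)λ + (det) = 0
trace = 3 + -5 = -2, det = (3)(-5) - (-6)(2) = -3
λ² - (-2)λ + (-3) = 0
λ = (-2 ± √((-2)² - 4·(-3))) / 2 = (-2 ± √16) / 2
Solving: λ = -3, 1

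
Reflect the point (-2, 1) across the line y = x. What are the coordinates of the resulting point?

Reflection across line y = x: (-2, 1) → (1, -2)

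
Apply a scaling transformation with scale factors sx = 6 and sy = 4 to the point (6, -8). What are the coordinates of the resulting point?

Scaling matrix:
[[6, 0], [0, 4]]
Result: (6 × 6, -8 × 4) = (36, -32)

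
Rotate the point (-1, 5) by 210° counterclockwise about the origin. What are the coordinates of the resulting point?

Rotation matrix for 210°: [[cos 210°, -sin 210°], [sin 210°, cos 210°]] ≈ [[-0.866025, 0.500000], [-0.500000, -0.866025]]
[[-0.866025, 0.500000], [-0.500000, -0.866025]] × [-1, 5]ᵀ ≈ [3.3660, -3.8301]ᵀ
Result: (3.3660, -3.8301)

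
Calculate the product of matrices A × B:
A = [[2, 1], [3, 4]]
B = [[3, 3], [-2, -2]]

Matrix multiplication:
C[0][0] = 2×3 + 1×-2 = 4
C[0][1] = 2×3 + 1×-2 = 4
C[1][0] = 3×3 + 4×-2 = 1
C[1][1] = 3×3 + 4×-2 = 1
Result: [[4, 4], [1, 1]]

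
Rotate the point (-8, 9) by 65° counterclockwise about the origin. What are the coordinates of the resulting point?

Rotation matrix for 65°: [[cos 65°, -sin 65°], [sin 65°, cos 65°]] ≈ [[0.422618, -0.906308], [0.906308, 0.422618]]
[[0.422618, -0.906308], [0.906308, 0.422618]] × [-8, 9]ᵀ ≈ [-11.5377, -3.4469]ᵀ
Result: (-11.5377, -3.4469)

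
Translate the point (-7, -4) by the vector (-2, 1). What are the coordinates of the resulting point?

Translation by (-2, 1) (homogeneous matrix [[1, 0, -2], [0, 1, 1], [0, 0, 1]]):
x' = -7 + -2 = -9
y' = -4 + 1 = -3
Result: (-9, -3)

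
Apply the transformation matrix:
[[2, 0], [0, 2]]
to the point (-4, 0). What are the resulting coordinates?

Matrix multiplication:
[[2, 0], [0, 2]] × [-4, 0]ᵀ
= [(2)(-4) + (0)(0), (0)(-4) + (2)(0)]ᵀ
= [-8, 0]ᵀ
Result: (-8, 0)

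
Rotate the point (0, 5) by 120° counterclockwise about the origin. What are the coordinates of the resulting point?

Rotation matrix for 120°: [[cos 120°, -sin 120°], [sin 120°, cos 120°]] ≈ [[-0.500000, -0.866025], [0.866025, -0.500000]]
[[-0.500000, -0.866025], [0.866025, -0.500000]] × [0, 5]ᵀ ≈ [-4.3301, -2.5000]ᵀ
Result: (-4.3301, -2.5000)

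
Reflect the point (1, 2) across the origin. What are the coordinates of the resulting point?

Reflection across origin: (1, 2) → (-1, -2)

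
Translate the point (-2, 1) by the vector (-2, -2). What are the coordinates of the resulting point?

Translation by (-2, -2) (homogeneous matrix [[1, 0, -2], [0, 1, -2], [0, 0, 1]]):
x' = -2 + -2 = -4
y' = 1 + -2 = -1
Result: (-4, -1)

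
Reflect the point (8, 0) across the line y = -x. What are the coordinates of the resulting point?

Reflection across line y = -x: (8, 0) → (0, -8)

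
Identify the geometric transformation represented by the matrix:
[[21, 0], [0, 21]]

This matrix represents: uniform scaling by factor 21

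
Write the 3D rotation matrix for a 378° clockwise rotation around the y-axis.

Rotation matrix for clockwise 378° around y-axis:
A clockwise rotation by 378° is a counterclockwise rotation by -378°.
cos(-378°) = 0.9511, sin(-378°) = -0.3090
Result: [[0.9511, 0, -0.3090], [0, 1, 0], [0.3090, 0, 0.9511]]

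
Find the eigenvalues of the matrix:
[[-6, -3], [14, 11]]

Characteristic equation: det(A - λI) = 0
λ² - (trace)λ + (det) = 0
trace = -6 + 11 = 5, det = (-6)(11) - (-3)(14) = -24
λ² - (5)λ + (-24) = 0
λ = (5 ± √((5)² - 4·(-24))) / 2 = (5 ± √121) / 2
Solving: λ = -3, 8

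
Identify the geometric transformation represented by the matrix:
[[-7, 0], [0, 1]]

This matrix represents: non-uniform scaling by sx = -7, sy = 1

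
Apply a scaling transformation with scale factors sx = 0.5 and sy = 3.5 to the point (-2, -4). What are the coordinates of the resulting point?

Scaling matrix:
[[0.50, 0], [0, 3.50]]
Result: (-2 × 0.5, -4 × 3.5) = (-1, -14)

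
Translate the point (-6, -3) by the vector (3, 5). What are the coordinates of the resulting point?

Translation by (3, 5) (homogeneous matrix [[1, 0, 3], [0, 1, 5], [0, 0, 1]]):
x' = -6 + 3 = -3
y' = -3 + 5 = 2
Result: (-3, 2)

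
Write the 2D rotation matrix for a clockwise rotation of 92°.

Rotation matrix formula: [[cos θ, -sin θ], [sin θ, cos θ]]
A clockwise rotation by 92° is equivalent to a counterclockwise rotation by -92°.
For θ = -92°:
cos(-92°) = -0.0349
sin(-92°) = -0.9994
Result: [[-0.0349, 0.9994], [-0.9994, -0.0349]]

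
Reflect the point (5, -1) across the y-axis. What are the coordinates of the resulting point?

Reflection across y-axis: (5, -1) → (-5, -1)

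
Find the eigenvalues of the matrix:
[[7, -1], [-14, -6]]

Characteristic equation: det(A - λI) = 0
λ² - (trace)λ + (det) = 0
trace = 7 + -6 = 1, det = (7)(-6) - (-1)(-14) = -56
λ² - (1)λ + (-56) = 0
λ = (1 ± √((1)² - 4·(-56))) / 2 = (1 ± √225) / 2
Solving: λ = -7, 8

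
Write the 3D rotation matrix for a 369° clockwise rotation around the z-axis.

Rotation matrix for clockwise 369° around z-axis:
A clockwise rotation by 369° is a counterclockwise rotation by -369°.
cos(-369°) = 0.9877, sin(-369°) = -0.1564
Result: [[0.9877, 0.1564, 0], [-0.1564, 0.9877, 0], [0, 0, 1]]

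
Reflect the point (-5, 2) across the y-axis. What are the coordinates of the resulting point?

Reflection across y-axis: (-5, 2) → (5, 2)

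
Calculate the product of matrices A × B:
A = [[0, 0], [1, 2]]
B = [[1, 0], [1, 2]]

Matrix multiplication:
C[0][0] = 0×1 + 0×1 = 0
C[0][1] = 0×0 + 0×2 = 0
C[1][0] = 1×1 + 2×1 = 3
C[1][1] = 1×0 + 2×2 = 4
Result: [[0, 0], [3, 4]]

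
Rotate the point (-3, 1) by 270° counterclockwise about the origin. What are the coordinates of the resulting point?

Rotation matrix for 270°: [[cos 270°, -sin 270°], [sin 270°, cos 270°]] = [[0, 1], [-1, 0]]
[[0, 1], [-1, 0]] × [-3, 1]ᵀ = [1, 3]ᵀ
Result: (1, 3)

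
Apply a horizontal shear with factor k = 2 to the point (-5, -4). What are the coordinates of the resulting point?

Shear matrix for horizontal shear with factor k = 2:
[[1, 2], [0, 1]]
Result: (-5, -4) → (-13, -4)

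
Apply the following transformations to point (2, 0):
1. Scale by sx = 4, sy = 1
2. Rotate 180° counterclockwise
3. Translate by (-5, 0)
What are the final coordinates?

Step 1: Scale → (8, 0)
Step 2: Rotate 180° → (-8, 0)
Step 3: Translate → (-13, 0)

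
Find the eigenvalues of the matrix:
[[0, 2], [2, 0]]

Characteristic equation: det(A - λI) = 0
λ² - (trace)λ + (det) = 0
trace = 0 + 0 = 0, det = (0)(0) - (2)(2) = -4
λ² - (0)λ + (-4) = 0
λ = (0 ± √((0)² - 4·(-4))) / 2 = (0 ± √16) / 2
Solving: λ = -2, 2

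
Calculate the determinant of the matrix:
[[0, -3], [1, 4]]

For a 2×2 matrix [[a, b], [c, d]], det = ad - bc
det = (0)(4) - (-3)(1) = 0 - -3 = 3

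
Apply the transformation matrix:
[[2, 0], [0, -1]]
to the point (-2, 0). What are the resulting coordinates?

Matrix multiplication:
[[2, 0], [0, -1]] × [-2, 0]ᵀ
= [(2)(-2) + (0)(0), (0)(-2) + (-1)(0)]ᵀ
= [-4, 0]ᵀ
Result: (-4, 0)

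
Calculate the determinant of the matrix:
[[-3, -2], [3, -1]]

For a 2×2 matrix [[a, b], [c, d]], det = ad - bc
det = (-3)(-1) - (-2)(3) = 3 - -6 = 9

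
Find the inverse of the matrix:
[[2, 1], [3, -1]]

For [[a,b],[c,d]], inverse = (1/det)·[[d,-b],[-c,a]]
det = (2)(-1) - (1)(3) = -2 - 3 = -5
Inverse = (1/-5)·[[-1, -1], [-3, 2]]
= [[1/5, 1/5], [3/5, -2/5]]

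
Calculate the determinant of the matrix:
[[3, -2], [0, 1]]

For a 2×2 matrix [[a, b], [c, d]], det = ad - bc
det = (3)(1) - (-2)(0) = 3 - 0 = 3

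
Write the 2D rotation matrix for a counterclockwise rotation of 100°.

Rotation matrix formula: [[cos θ, -sin θ], [sin θ, cos θ]]
For θ = 100°:
cos(100°) = -0.1736
sin(100°) = 0.9848
Result: [[-0.1736, -0.9848], [0.9848, -0.1736]]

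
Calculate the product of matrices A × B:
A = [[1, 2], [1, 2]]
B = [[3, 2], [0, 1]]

Matrix multiplication:
C[0][0] = 1×3 + 2×0 = 3
C[0][1] = 1×2 + 2×1 = 4
C[1][0] = 1×3 + 2×0 = 3
C[1][1] = 1×2 + 2×1 = 4
Result: [[3, 4], [3, 4]]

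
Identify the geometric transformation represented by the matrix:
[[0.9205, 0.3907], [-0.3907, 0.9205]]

This matrix represents: rotation by 337° counterclockwise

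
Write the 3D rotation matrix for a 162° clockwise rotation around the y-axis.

Rotation matrix for clockwise 162° around y-axis:
A clockwise rotation by 162° is a counterclockwise rotation by -162°.
cos(-162°) = -0.9511, sin(-162°) = -0.3090
Result: [[-0.9511, 0, -0.3090], [0, 1, 0], [0.3090, 0, -0.9511]]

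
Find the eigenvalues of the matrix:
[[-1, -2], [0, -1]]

Characteristic equation: det(A - λI) = 0
λ² - (trace)λ + (det) = 0
trace = -1 + -1 = -2, det = (-1)(-1) - (-2)(0) = 1
λ² - (-2)λ + (1) = 0
λ = (-2 ± √((-2)² - 4·(1))) / 2 = (-2 ± √0) / 2
Solving: λ = -1, -1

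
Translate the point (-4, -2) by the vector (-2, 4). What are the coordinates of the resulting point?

Translation by (-2, 4) (homogeneous matrix [[1, 0, -2], [0, 1, 4], [0, 0, 1]]):
x' = -4 + -2 = -6
y' = -2 + 4 = 2
Result: (-6, 2)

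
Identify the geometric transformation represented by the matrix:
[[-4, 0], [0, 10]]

This matrix represents: non-uniform scaling by sx = -4, sy = 10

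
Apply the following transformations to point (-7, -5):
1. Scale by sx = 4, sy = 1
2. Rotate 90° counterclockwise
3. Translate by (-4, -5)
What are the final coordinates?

Step 1: Scale → (-28, -5)
Step 2: Rotate 90° → (5, -28)
Step 3: Translate → (1, -33)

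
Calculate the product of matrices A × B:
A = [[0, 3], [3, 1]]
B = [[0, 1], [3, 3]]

Matrix multiplication:
C[0][0] = 0×0 + 3×3 = 9
C[0][1] = 0×1 + 3×3 = 9
C[1][0] = 3×0 + 1×3 = 3
C[1][1] = 3×1 + 1×3 = 6
Result: [[9, 9], [3, 6]]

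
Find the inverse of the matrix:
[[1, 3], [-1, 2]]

For [[a,b],[c,d]], inverse = (1/det)·[[d,-b],[-c,a]]
det = (1)(2) - (3)(-1) = 2 - -3 = 5
Inverse = (1/5)·[[2, -3], [1, 1]]
= [[2/5, -3/5], [1/5, 1/5]]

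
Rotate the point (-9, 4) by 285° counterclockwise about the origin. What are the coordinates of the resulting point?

Rotation matrix for 285°: [[cos 285°, -sin 285°], [sin 285°, cos 285°]] ≈ [[0.258819, 0.965926], [-0.965926, 0.258819]]
[[0.258819, 0.965926], [-0.965926, 0.258819]] × [-9, 4]ᵀ ≈ [1.5343, 9.7286]ᵀ
Result: (1.5343, 9.7286)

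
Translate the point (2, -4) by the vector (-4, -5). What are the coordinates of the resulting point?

Translation by (-4, -5) (homogeneous matrix [[1, 0, -4], [0, 1, -5], [0, 0, 1]]):
x' = 2 + -4 = -2
y' = -4 + -5 = -9
Result: (-2, -9)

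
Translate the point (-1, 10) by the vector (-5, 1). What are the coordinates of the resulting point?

Translation by (-5, 1) (homogeneous matrix [[1, 0, -5], [0, 1, 1], [0, 0, 1]]):
x' = -1 + -5 = -6
y' = 10 + 1 = 11
Result: (-6, 11)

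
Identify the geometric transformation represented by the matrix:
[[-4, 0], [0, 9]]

This matrix represents: non-uniform scaling by sx = -4, sy = 9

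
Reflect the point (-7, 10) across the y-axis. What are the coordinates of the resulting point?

Reflection across y-axis: (-7, 10) → (7, 10)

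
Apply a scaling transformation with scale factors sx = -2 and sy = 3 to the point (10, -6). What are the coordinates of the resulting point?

Scaling matrix:
[[-2, 0], [0, 3]]
Result: (10 × -2, -6 × 3) = (-20, -18)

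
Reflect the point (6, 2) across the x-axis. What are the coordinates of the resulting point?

Reflection across x-axis: (6, 2) → (6, -2)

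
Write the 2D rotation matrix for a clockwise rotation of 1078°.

Rotation matrix formula: [[cos θ, -sin θ], [sin θ, cos θ]]
A clockwise rotation by 1078° is equivalent to a counterclockwise rotation by -1078°.
For θ = -1078°:
cos(-1078°) = 0.9994
sin(-1078°) = 0.0349
Result: [[0.9994, -0.0349], [0.0349, 0.9994]]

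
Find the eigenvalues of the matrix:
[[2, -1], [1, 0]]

Characteristic equation: det(A - λI) = 0
λ² - (trace)λ + (det) = 0
trace = 2 + 0 = 2, det = (2)(0) - (-1)(1) = 1
λ² - (2)λ + (1) = 0
λ = (2 ± √((2)² - 4·(1))) / 2 = (2 ± √0) / 2
Solving: λ = 1, 1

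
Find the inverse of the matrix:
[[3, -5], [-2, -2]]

For [[a,b],[c,d]], inverse = (1/det)·[[d,-b],[-c,a]]
det = (3)(-2) - (-5)(-2) = -6 - 10 = -16
Inverse = (1/-16)·[[-2, 5], [2, 3]]
= [[1/8, -5/16], [-1/8, -3/16]]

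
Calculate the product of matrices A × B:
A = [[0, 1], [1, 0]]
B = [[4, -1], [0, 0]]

Matrix multiplication:
C[0][0] = 0×4 + 1×0 = 0
C[0][1] = 0×-1 + 1×0 = 0
C[1][0] = 1×4 + 0×0 = 4
C[1][1] = 1×-1 + 0×0 = -1
Result: [[0, 0], [4, -1]]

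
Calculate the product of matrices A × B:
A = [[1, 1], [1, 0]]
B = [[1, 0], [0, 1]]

Matrix multiplication:
C[0][0] = 1×1 + 1×0 = 1
C[0][1] = 1×0 + 1×1 = 1
C[1][0] = 1×1 + 0×0 = 1
C[1][1] = 1×0 + 0×1 = 0
Result: [[1, 1], [1, 0]]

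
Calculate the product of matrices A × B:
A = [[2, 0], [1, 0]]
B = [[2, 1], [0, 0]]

Matrix multiplication:
C[0][0] = 2×2 + 0×0 = 4
C[0][1] = 2×1 + 0×0 = 2
C[1][0] = 1×2 + 0×0 = 2
C[1][1] = 1×1 + 0×0 = 1
Result: [[4, 2], [2, 1]]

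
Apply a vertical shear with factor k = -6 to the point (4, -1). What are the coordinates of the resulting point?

Shear matrix for vertical shear with factor k = -6:
[[1, 0], [-6, 1]]
Result: (4, -1) → (4, -25)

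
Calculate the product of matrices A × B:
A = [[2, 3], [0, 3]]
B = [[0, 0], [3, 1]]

Matrix multiplication:
C[0][0] = 2×0 + 3×3 = 9
C[0][1] = 2×0 + 3×1 = 3
C[1][0] = 0×0 + 3×3 = 9
C[1][1] = 0×0 + 3×1 = 3
Result: [[9, 3], [9, 3]]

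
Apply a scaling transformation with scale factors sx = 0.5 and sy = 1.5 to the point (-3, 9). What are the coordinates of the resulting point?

Scaling matrix:
[[0.50, 0], [0, 1.50]]
Result: (-3 × 0.5, 9 × 1.5) = (-1.5, 13.5)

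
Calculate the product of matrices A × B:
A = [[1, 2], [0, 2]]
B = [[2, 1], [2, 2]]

Matrix multiplication:
C[0][0] = 1×2 + 2×2 = 6
C[0][1] = 1×1 + 2×2 = 5
C[1][0] = 0×2 + 2×2 = 4
C[1][1] = 0×1 + 2×2 = 4
Result: [[6, 5], [4, 4]]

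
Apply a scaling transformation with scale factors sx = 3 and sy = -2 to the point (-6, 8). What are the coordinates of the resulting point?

Scaling matrix:
[[3, 0], [0, -2]]
Result: (-6 × 3, 8 × -2) = (-18, -16)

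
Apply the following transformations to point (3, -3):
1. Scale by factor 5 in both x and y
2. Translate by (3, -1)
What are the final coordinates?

Step 1: Scale (3, -3) by 5 → (15, -15)
Step 2: Translate by (3, -1) → (18, -16)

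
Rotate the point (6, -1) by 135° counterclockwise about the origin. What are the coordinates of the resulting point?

Rotation matrix for 135°: [[cos 135°, -sin 135°], [sin 135°, cos 135°]] ≈ [[-0.707107, -0.707107], [0.707107, -0.707107]]
[[-0.707107, -0.707107], [0.707107, -0.707107]] × [6, -1]ᵀ ≈ [-3.5355, 4.9497]ᵀ
Result: (-3.5355, 4.9497)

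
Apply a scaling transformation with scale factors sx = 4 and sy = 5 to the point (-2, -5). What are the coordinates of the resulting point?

Scaling matrix:
[[4, 0], [0, 5]]
Result: (-2 × 4, -5 × 5) = (-8, -25)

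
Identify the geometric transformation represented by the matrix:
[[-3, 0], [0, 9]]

This matrix represents: non-uniform scaling by sx = -3, sy = 9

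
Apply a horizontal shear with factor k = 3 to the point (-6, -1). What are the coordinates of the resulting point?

Shear matrix for horizontal shear with factor k = 3:
[[1, 3], [0, 1]]
Result: (-6, -1) → (-9, -1)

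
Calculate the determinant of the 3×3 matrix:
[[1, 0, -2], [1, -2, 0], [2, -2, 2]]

Expansion along first row:
det = 1·det([[-2,0],[-2,2]]) - 0·det([[1,0],[2,2]]) + -2·det([[1,-2],[2,-2]])
    = 1·(-2·2 - 0·-2) - 0·(1·2 - 0·2) + -2·(1·-2 - -2·2)
    = 1·-4 - 0·2 + -2·2
    = -4 + 0 + -4 = -8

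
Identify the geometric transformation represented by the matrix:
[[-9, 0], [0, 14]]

This matrix represents: non-uniform scaling by sx = -9, sy = 14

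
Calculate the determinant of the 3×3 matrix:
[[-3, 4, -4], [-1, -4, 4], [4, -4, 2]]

Expansion along first row:
det = -3·det([[-4,4],[-4,2]]) - 4·det([[-1,4],[4,2]]) + -4·det([[-1,-4],[4,-4]])
    = -3·(-4·2 - 4·-4) - 4·(-1·2 - 4·4) + -4·(-1·-4 - -4·4)
    = -3·8 - 4·-18 + -4·20
    = -24 + 72 + -80 = -32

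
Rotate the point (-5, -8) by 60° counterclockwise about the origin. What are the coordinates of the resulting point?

Rotation matrix for 60°: [[cos 60°, -sin 60°], [sin 60°, cos 60°]] ≈ [[0.500000, -0.866025], [0.866025, 0.500000]]
[[0.500000, -0.866025], [0.866025, 0.500000]] × [-5, -8]ᵀ ≈ [4.4282, -8.3301]ᵀ
Result: (4.4282, -8.3301)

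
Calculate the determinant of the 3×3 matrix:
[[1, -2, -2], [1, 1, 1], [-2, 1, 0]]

Expansion along first row:
det = 1·det([[1,1],[1,0]]) - -2·det([[1,1],[-2,0]]) + -2·det([[1,1],[-2,1]])
    = 1·(1·0 - 1·1) - -2·(1·0 - 1·-2) + -2·(1·1 - 1·-2)
    = 1·-1 - -2·2 + -2·3
    = -1 + 4 + -6 = -3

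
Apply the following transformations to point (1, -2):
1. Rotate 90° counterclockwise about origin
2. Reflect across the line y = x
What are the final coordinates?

Step 1: Rotate 90° → (2, 1)
Step 2: Reflect across line y = x → (1, 2)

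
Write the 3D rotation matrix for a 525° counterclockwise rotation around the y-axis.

Rotation matrix for counterclockwise 525° around y-axis:
cos(525°) = -0.9659, sin(525°) = 0.2588
Result: [[-0.9659, 0, 0.2588], [0, 1, 0], [-0.2588, 0, -0.9659]]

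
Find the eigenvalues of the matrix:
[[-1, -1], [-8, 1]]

Characteristic equation: det(A - λI) = 0
λ² - (trace)λ + (det) = 0
trace = -1 + 1 = 0, det = (-1)(1) - (-1)(-8) = -9
λ² - (0)λ + (-9) = 0
λ = (0 ± √((0)² - 4·(-9))) / 2 = (0 ± √36) / 2
Solving: λ = -3, 3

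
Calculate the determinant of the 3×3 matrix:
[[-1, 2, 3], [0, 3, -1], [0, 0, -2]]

Expansion along first row:
det = -1·det([[3,-1],[0,-2]]) - 2·det([[0,-1],[0,-2]]) + 3·det([[0,3],[0,0]])
    = -1·(3·-2 - -1·0) - 2·(0·-2 - -1·0) + 3·(0·0 - 3·0)
    = -1·-6 - 2·0 + 3·0
    = 6 + 0 + 0 = 6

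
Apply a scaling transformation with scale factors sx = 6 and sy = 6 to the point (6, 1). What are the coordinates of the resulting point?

Scaling matrix:
[[6, 0], [0, 6]]
Result: (6 × 6, 1 × 6) = (36, 6)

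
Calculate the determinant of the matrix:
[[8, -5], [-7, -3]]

For a 2×2 matrix [[a, b], [c, d]], det = ad - bc
det = (8)(-3) - (-5)(-7) = -24 - 35 = -59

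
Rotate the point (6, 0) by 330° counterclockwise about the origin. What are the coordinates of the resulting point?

Rotation matrix for 330°: [[cos 330°, -sin 330°], [sin 330°, cos 330°]] ≈ [[0.866025, 0.500000], [-0.500000, 0.866025]]
[[0.866025, 0.500000], [-0.500000, 0.866025]] × [6, 0]ᵀ ≈ [5.1962, -3]ᵀ
Result: (5.1962, -3)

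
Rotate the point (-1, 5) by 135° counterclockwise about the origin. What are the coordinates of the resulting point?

Rotation matrix for 135°: [[cos 135°, -sin 135°], [sin 135°, cos 135°]] ≈ [[-0.707107, -0.707107], [0.707107, -0.707107]]
[[-0.707107, -0.707107], [0.707107, -0.707107]] × [-1, 5]ᵀ ≈ [-2.8284, -4.2426]ᵀ
Result: (-2.8284, -4.2426)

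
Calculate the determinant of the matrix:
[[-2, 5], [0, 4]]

For a 2×2 matrix [[a, b], [c, d]], det = ad - bc
det = (-2)(4) - (5)(0) = -8 - 0 = -8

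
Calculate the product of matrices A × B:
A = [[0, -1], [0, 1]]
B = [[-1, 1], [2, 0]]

Matrix multiplication:
C[0][0] = 0×-1 + -1×2 = -2
C[0][1] = 0×1 + -1×0 = 0
C[1][0] = 0×-1 + 1×2 = 2
C[1][1] = 0×1 + 1×0 = 0
Result: [[-2, 0], [2, 0]]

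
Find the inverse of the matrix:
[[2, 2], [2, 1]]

For [[a,b],[c,d]], inverse = (1/det)·[[d,-b],[-c,a]]
det = (2)(1) - (2)(2) = 2 - 4 = -2
Inverse = (1/-2)·[[1, -2], [-2, 2]]
= [[-1/2, 1], [1, -1]]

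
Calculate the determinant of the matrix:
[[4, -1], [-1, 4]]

For a 2×2 matrix [[a, b], [c, d]], det = ad - bc
det = (4)(4) - (-1)(-1) = 16 - 1 = 15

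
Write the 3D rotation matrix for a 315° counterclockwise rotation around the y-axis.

Rotation matrix for counterclockwise 315° around y-axis:
cos(315°) = √2/2, sin(315°) = -√2/2
Result: [[√2/2, 0, -√2/2], [0, 1, 0], [√2/2, 0, √2/2]]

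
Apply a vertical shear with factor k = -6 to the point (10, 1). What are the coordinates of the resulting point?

Shear matrix for vertical shear with factor k = -6:
[[1, 0], [-6, 1]]
Result: (10, 1) → (10, -59)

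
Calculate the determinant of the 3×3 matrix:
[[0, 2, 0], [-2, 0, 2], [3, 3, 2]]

Expansion along first row:
det = 0·det([[0,2],[3,2]]) - 2·det([[-2,2],[3,2]]) + 0·det([[-2,0],[3,3]])
    = 0·(0·2 - 2·3) - 2·(-2·2 - 2·3) + 0·(-2·3 - 0·3)
    = 0·-6 - 2·-10 + 0·-6
    = 0 + 20 + 0 = 20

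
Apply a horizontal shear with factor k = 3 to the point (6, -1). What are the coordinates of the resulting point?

Shear matrix for horizontal shear with factor k = 3:
[[1, 3], [0, 1]]
Result: (6, -1) → (3, -1)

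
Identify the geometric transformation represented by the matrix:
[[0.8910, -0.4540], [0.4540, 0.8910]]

This matrix represents: rotation by 27° counterclockwise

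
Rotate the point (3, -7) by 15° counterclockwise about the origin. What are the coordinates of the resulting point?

Rotation matrix for 15°: [[cos 15°, -sin 15°], [sin 15°, cos 15°]] ≈ [[0.965926, -0.258819], [0.258819, 0.965926]]
[[0.965926, -0.258819], [0.258819, 0.965926]] × [3, -7]ᵀ ≈ [4.7095, -5.9850]ᵀ
Result: (4.7095, -5.9850)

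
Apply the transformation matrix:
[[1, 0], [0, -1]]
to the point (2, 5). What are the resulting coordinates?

Matrix multiplication:
[[1, 0], [0, -1]] × [2, 5]ᵀ
= [(1)(2) + (0)(5), (0)(2) + (-1)(5)]ᵀ
= [2, -5]ᵀ
Result: (2, -5)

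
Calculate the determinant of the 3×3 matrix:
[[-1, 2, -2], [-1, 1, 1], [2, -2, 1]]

Expansion along first row:
det = -1·det([[1,1],[-2,1]]) - 2·det([[-1,1],[2,1]]) + -2·det([[-1,1],[2,-2]])
    = -1·(1·1 - 1·-2) - 2·(-1·1 - 1·2) + -2·(-1·-2 - 1·2)
    = -1·3 - 2·-3 + -2·0
    = -3 + 6 + 0 = 3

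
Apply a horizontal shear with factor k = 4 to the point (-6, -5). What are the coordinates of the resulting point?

Shear matrix for horizontal shear with factor k = 4:
[[1, 4], [0, 1]]
Result: (-6, -5) → (-26, -5)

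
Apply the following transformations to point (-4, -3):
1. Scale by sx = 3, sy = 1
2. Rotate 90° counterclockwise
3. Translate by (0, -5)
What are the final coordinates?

Step 1: Scale → (-12, -3)
Step 2: Rotate 90° → (3, -12)
Step 3: Translate → (3, -17)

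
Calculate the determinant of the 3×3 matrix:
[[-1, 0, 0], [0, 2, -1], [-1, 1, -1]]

Expansion along first row:
det = -1·det([[2,-1],[1,-1]]) - 0·det([[0,-1],[-1,-1]]) + 0·det([[0,2],[-1,1]])
    = -1·(2·-1 - -1·1) - 0·(0·-1 - -1·-1) + 0·(0·1 - 2·-1)
    = -1·-1 - 0·-1 + 0·2
    = 1 + 0 + 0 = 1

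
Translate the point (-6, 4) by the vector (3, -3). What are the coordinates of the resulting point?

Translation by (3, -3) (homogeneous matrix [[1, 0, 3], [0, 1, -3], [0, 0, 1]]):
x' = -6 + 3 = -3
y' = 4 + -3 = 1
Result: (-3, 1)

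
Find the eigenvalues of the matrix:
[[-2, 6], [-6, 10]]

Characteristic equation: det(A - λI) = 0
λ² - (trace)λ + (det) = 0
trace = -2 + 10 = 8, det = (-2)(10) - (6)(-6) = 16
λ² - (8)λ + (16) = 0
λ = (8 ± √((8)² - 4·(16))) / 2 = (8 ± √0) / 2
Solving: λ = 4, 4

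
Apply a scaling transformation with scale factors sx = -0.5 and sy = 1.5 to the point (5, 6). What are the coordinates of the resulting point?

Scaling matrix:
[[-0.50, 0], [0, 1.50]]
Result: (5 × -0.5, 6 × 1.5) = (-2.5, 9)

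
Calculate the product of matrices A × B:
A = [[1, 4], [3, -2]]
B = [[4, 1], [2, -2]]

Matrix multiplication:
C[0][0] = 1×4 + 4×2 = 12
C[0][1] = 1×1 + 4×-2 = -7
C[1][0] = 3×4 + -2×2 = 8
C[1][1] = 3×1 + -2×-2 = 7
Result: [[12, -7], [8, 7]]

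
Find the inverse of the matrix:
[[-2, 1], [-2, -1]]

For [[a,b],[c,d]], inverse = (1/det)·[[d,-b],[-c,a]]
det = (-2)(-1) - (1)(-2) = 2 - -2 = 4
Inverse = (1/4)·[[-1, -1], [2, -2]]
= [[-1/4, -1/4], [1/2, -1/2]]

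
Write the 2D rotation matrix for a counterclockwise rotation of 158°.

Rotation matrix formula: [[cos θ, -sin θ], [sin θ, cos θ]]
For θ = 158°:
cos(158°) = -0.9272
sin(158°) = 0.3746
Result: [[-0.9272, -0.3746], [0.3746, -0.9272]]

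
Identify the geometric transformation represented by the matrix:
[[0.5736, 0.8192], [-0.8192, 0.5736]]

This matrix represents: rotation by 305° counterclockwise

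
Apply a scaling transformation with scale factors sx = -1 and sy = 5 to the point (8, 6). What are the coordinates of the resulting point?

Scaling matrix:
[[-1, 0], [0, 5]]
Result: (8 × -1, 6 × 5) = (-8, 30)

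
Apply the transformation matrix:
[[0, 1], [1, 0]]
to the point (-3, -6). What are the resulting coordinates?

Matrix multiplication:
[[0, 1], [1, 0]] × [-3, -6]ᵀ
= [(0)(-3) + (1)(-6), (1)(-3) + (0)(-6)]ᵀ
= [-6, -3]ᵀ
Result: (-6, -3)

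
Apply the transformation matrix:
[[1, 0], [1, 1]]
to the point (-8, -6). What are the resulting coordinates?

Matrix multiplication:
[[1, 0], [1, 1]] × [-8, -6]ᵀ
= [(1)(-8) + (0)(-6), (1)(-8) + (1)(-6)]ᵀ
= [-8, -14]ᵀ
Result: (-8, -14)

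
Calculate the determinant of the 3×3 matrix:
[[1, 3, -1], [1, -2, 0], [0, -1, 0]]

Expansion along first row:
det = 1·det([[-2,0],[-1,0]]) - 3·det([[1,0],[0,0]]) + -1·det([[1,-2],[0,-1]])
    = 1·(-2·0 - 0·-1) - 3·(1·0 - 0·0) + -1·(1·-1 - -2·0)
    = 1·0 - 3·0 + -1·-1
    = 0 + 0 + 1 = 1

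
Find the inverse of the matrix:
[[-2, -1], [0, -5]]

For [[a,b],[c,d]], inverse = (1/det)·[[d,-b],[-c,a]]
det = (-2)(-5) - (-1)(0) = 10 - 0 = 10
Inverse = (1/10)·[[-5, 1], [0, -2]]
= [[-1/2, 1/10], [0, -1/5]]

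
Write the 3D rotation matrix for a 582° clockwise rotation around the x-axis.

Rotation matrix for clockwise 582° around x-axis:
A clockwise rotation by 582° is a counterclockwise rotation by -582°.
cos(-582°) = -0.7431, sin(-582°) = 0.6691
Result: [[1, 0, 0], [0, -0.7431, -0.6691], [0, 0.6691, -0.7431]]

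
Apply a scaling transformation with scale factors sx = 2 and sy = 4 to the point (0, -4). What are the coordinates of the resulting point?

Scaling matrix:
[[2, 0], [0, 4]]
Result: (0 × 2, -4 × 4) = (0, -16)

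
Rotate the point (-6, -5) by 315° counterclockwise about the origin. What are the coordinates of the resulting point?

Rotation matrix for 315°: [[cos 315°, -sin 315°], [sin 315°, cos 315°]] ≈ [[0.707107, 0.707107], [-0.707107, 0.707107]]
[[0.707107, 0.707107], [-0.707107, 0.707107]] × [-6, -5]ᵀ ≈ [-7.7782, 0.7071]ᵀ
Result: (-7.7782, 0.7071)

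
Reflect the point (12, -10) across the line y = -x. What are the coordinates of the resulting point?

Reflection across line y = -x: (12, -10) → (10, -12)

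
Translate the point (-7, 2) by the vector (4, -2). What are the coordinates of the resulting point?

Translation by (4, -2) (homogeneous matrix [[1, 0, 4], [0, 1, -2], [0, 0, 1]]):
x' = -7 + 4 = -3
y' = 2 + -2 = 0
Result: (-3, 0)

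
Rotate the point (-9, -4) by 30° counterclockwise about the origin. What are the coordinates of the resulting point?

Rotation matrix for 30°: [[cos 30°, -sin 30°], [sin 30°, cos 30°]] ≈ [[0.866025, -0.500000], [0.500000, 0.866025]]
[[0.866025, -0.500000], [0.500000, 0.866025]] × [-9, -4]ᵀ ≈ [-5.7942, -7.9641]ᵀ
Result: (-5.7942, -7.9641)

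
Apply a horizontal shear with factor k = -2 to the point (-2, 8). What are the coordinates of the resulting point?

Shear matrix for horizontal shear with factor k = -2:
[[1, -2], [0, 1]]
Result: (-2, 8) → (-18, 8)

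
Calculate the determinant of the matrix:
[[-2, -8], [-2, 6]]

For a 2×2 matrix [[a, b], [c, d]], det = ad - bc
det = (-2)(6) - (-8)(-2) = -12 - 16 = -28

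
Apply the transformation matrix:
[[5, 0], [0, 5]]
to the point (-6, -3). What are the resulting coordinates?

Matrix multiplication:
[[5, 0], [0, 5]] × [-6, -3]ᵀ
= [(5)(-6) + (0)(-3), (0)(-6) + (5)(-3)]ᵀ
= [-30, -15]ᵀ
Result: (-30, -15)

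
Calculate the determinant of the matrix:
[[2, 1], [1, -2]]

For a 2×2 matrix [[a, b], [c, d]], det = ad - bc
det = (2)(-2) - (1)(1) = -4 - 1 = -5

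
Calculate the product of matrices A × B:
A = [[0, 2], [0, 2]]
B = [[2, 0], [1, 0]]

Matrix multiplication:
C[0][0] = 0×2 + 2×1 = 2
C[0][1] = 0×0 + 2×0 = 0
C[1][0] = 0×2 + 2×1 = 2
C[1][1] = 0×0 + 2×0 = 0
Result: [[2, 0], [2, 0]]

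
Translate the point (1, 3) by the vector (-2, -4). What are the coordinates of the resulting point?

Translation by (-2, -4) (homogeneous matrix [[1, 0, -2], [0, 1, -4], [0, 0, 1]]):
x' = 1 + -2 = -1
y' = 3 + -4 = -1
Result: (-1, -1)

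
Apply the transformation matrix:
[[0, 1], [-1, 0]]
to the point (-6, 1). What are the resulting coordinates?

Matrix multiplication:
[[0, 1], [-1, 0]] × [-6, 1]ᵀ
= [(0)(-6) + (1)(1), (-1)(-6) + (0)(1)]ᵀ
= [1, 6]ᵀ
Result: (1, 6)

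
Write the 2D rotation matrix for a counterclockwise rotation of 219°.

Rotation matrix formula: [[cos θ, -sin θ], [sin θ, cos θ]]
For θ = 219°:
cos(219°) = -0.7771
sin(219°) = -0.6293
Result: [[-0.7771, 0.6293], [-0.6293, -0.7771]]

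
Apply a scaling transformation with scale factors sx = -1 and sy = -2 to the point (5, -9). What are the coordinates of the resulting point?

Scaling matrix:
[[-1, 0], [0, -2]]
Result: (5 × -1, -9 × -2) = (-5, 18)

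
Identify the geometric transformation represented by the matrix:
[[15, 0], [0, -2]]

This matrix represents: non-uniform scaling by sx = 15, sy = -2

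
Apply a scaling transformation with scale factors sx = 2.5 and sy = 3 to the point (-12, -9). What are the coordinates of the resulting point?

Scaling matrix:
[[2.50, 0], [0, 3]]
Result: (-12 × 2.5, -9 × 3) = (-30, -27)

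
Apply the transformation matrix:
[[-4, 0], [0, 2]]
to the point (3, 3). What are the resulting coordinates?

Matrix multiplication:
[[-4, 0], [0, 2]] × [3, 3]ᵀ
= [(-4)(3) + (0)(3), (0)(3) + (2)(3)]ᵀ
= [-12, 6]ᵀ
Result: (-12, 6)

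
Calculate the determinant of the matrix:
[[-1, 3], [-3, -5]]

For a 2×2 matrix [[a, b], [c, d]], det = ad - bc
det = (-1)(-5) - (3)(-3) = 5 - -9 = 14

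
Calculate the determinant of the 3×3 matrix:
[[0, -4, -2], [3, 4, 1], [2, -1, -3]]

Expansion along first row:
det = 0·det([[4,1],[-1,-3]]) - -4·det([[3,1],[2,-3]]) + -2·det([[3,4],[2,-1]])
    = 0·(4·-3 - 1·-1) - -4·(3·-3 - 1·2) + -2·(3·-1 - 4·2)
    = 0·-11 - -4·-11 + -2·-11
    = 0 + -44 + 22 = -22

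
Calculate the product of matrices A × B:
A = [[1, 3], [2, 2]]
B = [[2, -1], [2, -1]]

Matrix multiplication:
C[0][0] = 1×2 + 3×2 = 8
C[0][1] = 1×-1 + 3×-1 = -4
C[1][0] = 2×2 + 2×2 = 8
C[1][1] = 2×-1 + 2×-1 = -4
Result: [[8, -4], [8, -4]]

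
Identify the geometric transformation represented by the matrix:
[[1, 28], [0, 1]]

This matrix represents: horizontal shear with factor 28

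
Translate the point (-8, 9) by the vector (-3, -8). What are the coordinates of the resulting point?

Translation by (-3, -8) (homogeneous matrix [[1, 0, -3], [0, 1, -8], [0, 0, 1]]):
x' = -8 + -3 = -11
y' = 9 + -8 = 1
Result: (-11, 1)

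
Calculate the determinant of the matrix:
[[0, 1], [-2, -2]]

For a 2×2 matrix [[a, b], [c, d]], det = ad - bc
det = (0)(-2) - (1)(-2) = 0 - -2 = 2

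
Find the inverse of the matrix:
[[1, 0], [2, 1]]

For [[a,b],[c,d]], inverse = (1/det)·[[d,-b],[-c,a]]
det = (1)(1) - (0)(2) = 1 - 0 = 1
Inverse = [[1, 0], [-2, 1]]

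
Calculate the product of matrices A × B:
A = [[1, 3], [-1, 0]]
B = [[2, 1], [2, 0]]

Matrix multiplication:
C[0][0] = 1×2 + 3×2 = 8
C[0][1] = 1×1 + 3×0 = 1
C[1][0] = -1×2 + 0×2 = -2
C[1][1] = -1×1 + 0×0 = -1
Result: [[8, 1], [-2, -1]]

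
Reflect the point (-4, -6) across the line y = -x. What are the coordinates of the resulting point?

Reflection across line y = -x: (-4, -6) → (6, 4)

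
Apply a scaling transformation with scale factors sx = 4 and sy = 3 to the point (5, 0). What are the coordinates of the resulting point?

Scaling matrix:
[[4, 0], [0, 3]]
Result: (5 × 4, 0 × 3) = (20, 0)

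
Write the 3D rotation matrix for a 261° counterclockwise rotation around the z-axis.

Rotation matrix for counterclockwise 261° around z-axis:
cos(261°) = -0.1564, sin(261°) = -0.9877
Result: [[-0.1564, 0.9877, 0], [-0.9877, -0.1564, 0], [0, 0, 1]]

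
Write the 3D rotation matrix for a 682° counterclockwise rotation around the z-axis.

Rotation matrix for counterclockwise 682° around z-axis:
cos(682°) = 0.7880, sin(682°) = -0.6157
Result: [[0.7880, 0.6157, 0], [-0.6157, 0.7880, 0], [0, 0, 1]]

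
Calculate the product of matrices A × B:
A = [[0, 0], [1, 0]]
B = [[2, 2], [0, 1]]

Matrix multiplication:
C[0][0] = 0×2 + 0×0 = 0
C[0][1] = 0×2 + 0×1 = 0
C[1][0] = 1×2 + 0×0 = 2
C[1][1] = 1×2 + 0×1 = 2
Result: [[0, 0], [2, 2]]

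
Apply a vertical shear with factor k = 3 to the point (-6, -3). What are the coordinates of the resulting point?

Shear matrix for vertical shear with factor k = 3:
[[1, 0], [3, 1]]
Result: (-6, -3) → (-6, -21)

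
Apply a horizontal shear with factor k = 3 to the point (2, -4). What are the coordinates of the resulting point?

Shear matrix for horizontal shear with factor k = 3:
[[1, 3], [0, 1]]
Result: (2, -4) → (-10, -4)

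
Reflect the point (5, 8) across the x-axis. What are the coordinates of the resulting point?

Reflection across x-axis: (5, 8) → (5, -8)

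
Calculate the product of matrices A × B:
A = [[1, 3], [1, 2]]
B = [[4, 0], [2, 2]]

Matrix multiplication:
C[0][0] = 1×4 + 3×2 = 10
C[0][1] = 1×0 + 3×2 = 6
C[1][0] = 1×4 + 2×2 = 8
C[1][1] = 1×0 + 2×2 = 4
Result: [[10, 6], [8, 4]]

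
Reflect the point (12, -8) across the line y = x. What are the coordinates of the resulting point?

Reflection across line y = x: (12, -8) → (-8, 12)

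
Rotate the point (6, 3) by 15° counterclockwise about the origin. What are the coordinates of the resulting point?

Rotation matrix for 15°: [[cos 15°, -sin 15°], [sin 15°, cos 15°]] ≈ [[0.965926, -0.258819], [0.258819, 0.965926]]
[[0.965926, -0.258819], [0.258819, 0.965926]] × [6, 3]ᵀ ≈ [5.0191, 4.4507]ᵀ
Result: (5.0191, 4.4507)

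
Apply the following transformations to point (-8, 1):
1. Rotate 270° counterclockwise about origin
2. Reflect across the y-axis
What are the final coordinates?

Step 1: Rotate 270° → (1, 8)
Step 2: Reflect across y-axis → (-1, 8)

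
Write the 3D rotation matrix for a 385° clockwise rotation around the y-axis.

Rotation matrix for clockwise 385° around y-axis:
A clockwise rotation by 385° is a counterclockwise rotation by -385°.
cos(-385°) = 0.9063, sin(-385°) = -0.4226
Result: [[0.9063, 0, -0.4226], [0, 1, 0], [0.4226, 0, 0.9063]]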